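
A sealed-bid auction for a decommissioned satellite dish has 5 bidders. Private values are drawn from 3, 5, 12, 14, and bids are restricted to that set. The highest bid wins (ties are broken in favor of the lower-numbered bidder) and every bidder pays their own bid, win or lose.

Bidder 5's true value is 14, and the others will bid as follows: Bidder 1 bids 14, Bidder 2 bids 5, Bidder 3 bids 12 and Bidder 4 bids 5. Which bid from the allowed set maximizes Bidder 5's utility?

Bid 3: loses but pays 3, utility -3.
Bid 5: loses but pays 5, utility -5.
Bid 12: loses but pays 12, utility -12.
Bid 14: loses but pays 14, utility -14.
The best choice is 3 with utility -3.

3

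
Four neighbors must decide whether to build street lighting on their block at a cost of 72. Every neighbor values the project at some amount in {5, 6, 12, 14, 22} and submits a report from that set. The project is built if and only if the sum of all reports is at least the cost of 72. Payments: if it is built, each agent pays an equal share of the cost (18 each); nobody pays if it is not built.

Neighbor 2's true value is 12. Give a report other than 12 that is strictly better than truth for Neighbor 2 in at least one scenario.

Suppose Neighbor 1 reports 22, Neighbor 3 reports 22 and Neighbor 4 reports 22.
Report 12: project built, pays 18, utility 12 - 18 = -6.
Report 5: project not built, utility 0.
So reporting 5 beats truth here (0 > -6).

5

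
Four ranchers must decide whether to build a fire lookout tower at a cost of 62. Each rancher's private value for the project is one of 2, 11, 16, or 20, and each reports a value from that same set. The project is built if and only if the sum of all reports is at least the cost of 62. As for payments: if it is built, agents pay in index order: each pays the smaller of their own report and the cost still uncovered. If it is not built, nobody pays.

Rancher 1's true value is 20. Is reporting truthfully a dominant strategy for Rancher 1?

Consider the case where Rancher 2 reports 11, Rancher 3 reports 16 and Rancher 4 reports 20.
Truthful report 20: project built, pays 20, utility 20 - 20 = 0.
Report 16 instead: project built, pays 16, utility 20 - 16 = 4.
Since 4 > 0, reporting 16 is strictly better here, so truthful reporting is not dominant.

No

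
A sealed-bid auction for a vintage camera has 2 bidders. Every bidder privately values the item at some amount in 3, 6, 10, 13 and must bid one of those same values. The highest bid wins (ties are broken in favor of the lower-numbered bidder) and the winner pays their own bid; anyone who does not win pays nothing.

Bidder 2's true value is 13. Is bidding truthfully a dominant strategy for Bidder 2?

No

Consider the case where Bidder 1 bids 3.
Truthful bid 13: wins, pays 13, utility 13 - 13 = 0.
Bid 6 instead: wins, pays 6, utility 13 - 6 = 7.
Since 7 > 0, bidding 6 is strictly better here, so truthful bidding is not dominant.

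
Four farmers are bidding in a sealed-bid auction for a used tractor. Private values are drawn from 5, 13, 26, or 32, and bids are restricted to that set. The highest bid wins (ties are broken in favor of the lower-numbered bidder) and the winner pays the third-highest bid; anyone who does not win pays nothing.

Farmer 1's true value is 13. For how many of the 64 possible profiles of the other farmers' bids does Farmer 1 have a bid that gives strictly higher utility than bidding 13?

6

Others bid (5, 5, 26): truth gives 0; bid 26 gives 8 > 0. Violating.
Others bid (5, 5, 32): truth gives 0; bid 32 gives 8 > 0. Violating.
Others bid (5, 26, 5): truth gives 0; bid 26 gives 8 > 0. Violating.
Others bid (5, 32, 5): truth gives 0; bid 32 gives 8 > 0. Violating.
Others bid (5, 5, 5): truth gives 8; no alternative beats it.
Others bid (5, 5, 13): truth gives 8; no alternative beats it.
(Checking all 64 profiles: 6 have a profitable deviation, 58 do not.)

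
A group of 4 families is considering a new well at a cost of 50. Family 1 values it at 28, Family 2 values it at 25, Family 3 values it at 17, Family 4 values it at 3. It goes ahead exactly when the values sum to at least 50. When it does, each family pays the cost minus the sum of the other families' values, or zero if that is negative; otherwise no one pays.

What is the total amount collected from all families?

Total value 73 ≥ cost 50, so it is built.
Family 1: others sum to 45; max(0, 50 - 45) = 5.
Family 2: others sum to 48; max(0, 50 - 48) = 2.
Family 3: others sum to 56; max(0, 50 - 56) = 0.
Family 4: others sum to 70; max(0, 50 - 70) = 0.
Total collected = 5 + 2 + 0 + 0 = 7.

7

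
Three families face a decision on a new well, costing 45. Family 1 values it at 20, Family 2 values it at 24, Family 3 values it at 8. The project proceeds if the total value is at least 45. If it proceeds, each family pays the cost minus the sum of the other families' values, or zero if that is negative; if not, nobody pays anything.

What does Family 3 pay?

Total value 52 ≥ cost 45, so the project is built.
The other families' values sum to 44.
Cost minus that sum is 45 - 44 = 1.

1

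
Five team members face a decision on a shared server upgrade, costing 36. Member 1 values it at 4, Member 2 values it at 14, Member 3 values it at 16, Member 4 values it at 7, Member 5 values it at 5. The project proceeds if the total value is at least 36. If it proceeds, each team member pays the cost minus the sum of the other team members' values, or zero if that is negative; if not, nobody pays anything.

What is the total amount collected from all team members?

10

Total value 46 ≥ cost 36, so it is built.
Member 1: others sum to 42; max(0, 36 - 42) = 0.
Member 2: others sum to 32; max(0, 36 - 32) = 4.
Member 3: others sum to 30; max(0, 36 - 30) = 6.
Member 4: others sum to 39; max(0, 36 - 39) = 0.
Member 5: others sum to 41; max(0, 36 - 41) = 0.
Total collected = 0 + 4 + 6 + 0 + 0 = 10.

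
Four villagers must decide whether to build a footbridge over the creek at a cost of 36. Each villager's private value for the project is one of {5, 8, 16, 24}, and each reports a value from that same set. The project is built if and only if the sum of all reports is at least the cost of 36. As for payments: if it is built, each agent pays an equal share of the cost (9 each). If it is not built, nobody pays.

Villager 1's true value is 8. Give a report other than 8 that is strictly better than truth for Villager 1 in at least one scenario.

5

Suppose Villager 2 reports 5, Villager 3 reports 8 and Villager 4 reports 16.
Report 8: project built, pays 9, utility 8 - 9 = -1.
Report 5: project not built, utility 0.
So reporting 5 beats truth here (0 > -1).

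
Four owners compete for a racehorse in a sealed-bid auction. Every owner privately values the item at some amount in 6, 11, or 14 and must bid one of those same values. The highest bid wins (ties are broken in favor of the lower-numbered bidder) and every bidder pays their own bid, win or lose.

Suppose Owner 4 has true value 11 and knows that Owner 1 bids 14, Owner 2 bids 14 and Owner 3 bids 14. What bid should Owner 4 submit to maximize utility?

Bid 6: loses but pays 6, utility -6.
Bid 11: loses but pays 11, utility -11.
Bid 14: loses but pays 14, utility -14.
The best choice is 6 with utility -6.

6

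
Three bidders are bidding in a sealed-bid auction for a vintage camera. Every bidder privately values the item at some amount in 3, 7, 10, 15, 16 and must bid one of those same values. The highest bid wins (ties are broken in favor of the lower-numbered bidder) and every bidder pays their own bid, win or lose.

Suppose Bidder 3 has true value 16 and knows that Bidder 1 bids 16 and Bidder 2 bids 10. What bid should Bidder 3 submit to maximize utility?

3

Bid 3: loses but pays 3, utility -3.
Bid 7: loses but pays 7, utility -7.
Bid 10: loses but pays 10, utility -10.
Bid 15: loses but pays 15, utility -15.
Bid 16: loses but pays 16, utility -16.
The best choice is 3 with utility -3.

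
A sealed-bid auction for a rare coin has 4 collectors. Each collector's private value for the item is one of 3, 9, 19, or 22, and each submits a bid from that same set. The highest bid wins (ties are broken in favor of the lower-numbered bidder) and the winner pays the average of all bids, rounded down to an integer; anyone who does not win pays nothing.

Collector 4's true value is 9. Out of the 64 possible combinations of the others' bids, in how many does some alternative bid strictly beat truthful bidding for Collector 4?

3

Others bid (3, 3, 9): truth gives 0; bid 19 gives 1 > 0. Violating.
Others bid (3, 9, 3): truth gives 0; bid 19 gives 1 > 0. Violating.
Others bid (9, 3, 3): truth gives 0; bid 19 gives 1 > 0. Violating.
Others bid (3, 3, 3): truth gives 5; no alternative beats it.
Others bid (3, 3, 19): truth gives 0; no alternative beats it.
(Checking all 64 profiles: 3 have a profitable deviation, 61 do not.)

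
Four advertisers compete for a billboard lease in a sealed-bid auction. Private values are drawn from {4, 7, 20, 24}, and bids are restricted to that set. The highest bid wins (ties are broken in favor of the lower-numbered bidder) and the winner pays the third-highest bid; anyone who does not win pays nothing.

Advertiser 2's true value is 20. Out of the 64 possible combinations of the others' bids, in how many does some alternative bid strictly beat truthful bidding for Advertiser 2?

Others bid (4, 4, 24): truth gives 0; bid 24 gives 16 > 0. Violating.
Others bid (4, 7, 24): truth gives 0; bid 24 gives 13 > 0. Violating.
Others bid (4, 24, 4): truth gives 0; bid 24 gives 16 > 0. Violating.
Others bid (4, 24, 7): truth gives 0; bid 24 gives 13 > 0. Violating.
Others bid (4, 4, 4): truth gives 16; no alternative beats it.
Others bid (4, 4, 7): truth gives 16; no alternative beats it.
(Checking all 64 profiles: 12 have a profitable deviation, 52 do not.)

12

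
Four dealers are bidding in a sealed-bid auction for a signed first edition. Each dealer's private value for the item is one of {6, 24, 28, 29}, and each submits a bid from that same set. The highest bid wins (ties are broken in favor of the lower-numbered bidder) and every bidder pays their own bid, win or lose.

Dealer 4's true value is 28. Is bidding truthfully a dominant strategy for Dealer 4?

Consider the case where Dealer 1 bids 6, Dealer 2 bids 6 and Dealer 3 bids 6.
Truthful bid 28: wins, pays 28, utility 28 - 28 = 0.
Bid 24 instead: wins, pays 24, utility 28 - 24 = 4.
Since 4 > 0, bidding 24 is strictly better here, so truthful bidding is not dominant.

No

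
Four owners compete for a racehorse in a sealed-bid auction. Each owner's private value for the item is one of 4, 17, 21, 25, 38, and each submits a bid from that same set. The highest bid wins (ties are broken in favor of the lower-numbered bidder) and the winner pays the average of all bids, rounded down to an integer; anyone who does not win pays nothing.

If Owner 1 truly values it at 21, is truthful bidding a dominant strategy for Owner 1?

No

Consider the case where Owner 2 bids 4, Owner 3 bids 4 and Owner 4 bids 4.
Truthful bid 21: wins, pays 8, utility 21 - 8 = 13.
Bid 4 instead: wins, pays 4, utility 21 - 4 = 17.
Since 17 > 13, bidding 4 is strictly better here, so truthful bidding is not dominant.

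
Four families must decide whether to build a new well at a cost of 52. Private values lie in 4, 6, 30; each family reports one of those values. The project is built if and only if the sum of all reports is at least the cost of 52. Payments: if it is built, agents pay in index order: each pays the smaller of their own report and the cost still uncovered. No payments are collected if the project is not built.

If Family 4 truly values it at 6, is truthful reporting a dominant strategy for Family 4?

Yes

Check each profile of the others' reports and compare truth against every alternative report.
Others report (4, 30, 30): truth gives 6, best alternative gives 6.
Others report (6, 30, 30): truth gives 6, best alternative gives 6.
Others report (30, 4, 30): truth gives 6, best alternative gives 6.
Others report (30, 6, 30): truth gives 6, best alternative gives 6.
Others report (30, 30, 4): truth gives 6, best alternative gives 6.
Others report (30, 30, 6): truth gives 6, best alternative gives 6.
(Remaining 21 profiles checked similarly; truth is weakly best in each.)
In every case the truthful report is at least as good as any alternative, so it is a dominant strategy.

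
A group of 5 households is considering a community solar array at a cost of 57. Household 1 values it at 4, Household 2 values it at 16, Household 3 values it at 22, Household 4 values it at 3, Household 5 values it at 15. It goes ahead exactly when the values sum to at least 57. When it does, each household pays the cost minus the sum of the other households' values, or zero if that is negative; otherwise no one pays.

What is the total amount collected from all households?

45

Total value 60 ≥ cost 57, so it is built.
Household 1: others sum to 56; max(0, 57 - 56) = 1.
Household 2: others sum to 44; max(0, 57 - 44) = 13.
Household 3: others sum to 38; max(0, 57 - 38) = 19.
Household 4: others sum to 57; max(0, 57 - 57) = 0.
Household 5: others sum to 45; max(0, 57 - 45) = 12.
Total collected = 1 + 13 + 19 + 0 + 12 = 45.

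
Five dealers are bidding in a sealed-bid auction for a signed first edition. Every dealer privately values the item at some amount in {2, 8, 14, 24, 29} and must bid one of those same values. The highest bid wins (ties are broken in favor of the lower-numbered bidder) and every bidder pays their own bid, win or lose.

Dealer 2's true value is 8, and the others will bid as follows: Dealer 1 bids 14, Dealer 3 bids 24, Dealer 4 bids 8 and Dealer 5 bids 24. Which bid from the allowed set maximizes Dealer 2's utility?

Bid 2: loses but pays 2, utility -2.
Bid 8: loses but pays 8, utility -8.
Bid 14: loses but pays 14, utility -14.
Bid 24: wins, pays 24, utility 8 - 24 = -16.
Bid 29: wins, pays 29, utility 8 - 29 = -21.
The best choice is 2 with utility -2.

2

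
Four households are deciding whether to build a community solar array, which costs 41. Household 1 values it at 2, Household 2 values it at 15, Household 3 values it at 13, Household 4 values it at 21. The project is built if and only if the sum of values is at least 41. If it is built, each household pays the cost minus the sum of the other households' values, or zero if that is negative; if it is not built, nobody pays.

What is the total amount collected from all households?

Total value 51 ≥ cost 41, so it is built.
Household 1: others sum to 49; max(0, 41 - 49) = 0.
Household 2: others sum to 36; max(0, 41 - 36) = 5.
Household 3: others sum to 38; max(0, 41 - 38) = 3.
Household 4: others sum to 30; max(0, 41 - 30) = 11.
Total collected = 0 + 5 + 3 + 11 = 19.

19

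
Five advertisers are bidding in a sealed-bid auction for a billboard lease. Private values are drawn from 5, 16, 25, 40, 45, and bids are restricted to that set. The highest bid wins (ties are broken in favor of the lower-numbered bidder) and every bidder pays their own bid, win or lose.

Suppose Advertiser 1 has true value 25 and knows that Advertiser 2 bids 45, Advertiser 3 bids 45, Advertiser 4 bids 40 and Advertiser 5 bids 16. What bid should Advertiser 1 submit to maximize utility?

5

Bid 5: loses but pays 5, utility -5.
Bid 16: loses but pays 16, utility -16.
Bid 25: loses but pays 25, utility -25.
Bid 40: loses but pays 40, utility -40.
Bid 45: wins, pays 45, utility 25 - 45 = -20.
The best choice is 5 with utility -5.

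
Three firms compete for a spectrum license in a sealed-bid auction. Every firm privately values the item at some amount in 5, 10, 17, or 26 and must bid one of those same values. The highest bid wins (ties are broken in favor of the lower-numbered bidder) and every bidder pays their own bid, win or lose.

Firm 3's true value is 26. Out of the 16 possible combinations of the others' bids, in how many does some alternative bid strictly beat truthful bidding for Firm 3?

Others bid (5, 5): truth gives 0; bid 10 gives 16 > 0. Violating.
Others bid (5, 10): truth gives 0; bid 17 gives 9 > 0. Violating.
Others bid (5, 26): truth gives -26; bid 5 gives -5 > -26. Violating.
Others bid (10, 5): truth gives 0; bid 17 gives 9 > 0. Violating.
Others bid (5, 17): truth gives 0; no alternative beats it.
Others bid (10, 17): truth gives 0; no alternative beats it.
(Checking all 16 profiles: 11 have a profitable deviation, 5 do not.)

11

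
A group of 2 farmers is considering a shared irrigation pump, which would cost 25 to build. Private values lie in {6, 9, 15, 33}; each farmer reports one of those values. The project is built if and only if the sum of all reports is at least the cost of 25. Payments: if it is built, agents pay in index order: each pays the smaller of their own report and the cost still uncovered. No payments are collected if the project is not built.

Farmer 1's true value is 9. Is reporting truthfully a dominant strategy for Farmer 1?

Consider the case where Farmer 2 reports 33.
Truthful report 9: project built, pays 9, utility 9 - 9 = 0.
Report 6 instead: project built, pays 6, utility 9 - 6 = 3.
Since 3 > 0, reporting 6 is strictly better here, so truthful reporting is not dominant.

No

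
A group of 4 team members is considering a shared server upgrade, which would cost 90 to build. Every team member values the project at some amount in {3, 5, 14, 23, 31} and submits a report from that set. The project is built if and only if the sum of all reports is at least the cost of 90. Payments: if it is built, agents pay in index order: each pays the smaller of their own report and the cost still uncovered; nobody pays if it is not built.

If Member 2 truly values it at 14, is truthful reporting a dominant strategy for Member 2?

Consider the case where Member 1 reports 23, Member 3 reports 31 and Member 4 reports 31.
Truthful report 14: project built, pays 14, utility 14 - 14 = 0.
Report 5 instead: project built, pays 5, utility 14 - 5 = 9.
Since 9 > 0, reporting 5 is strictly better here, so truthful reporting is not dominant.

No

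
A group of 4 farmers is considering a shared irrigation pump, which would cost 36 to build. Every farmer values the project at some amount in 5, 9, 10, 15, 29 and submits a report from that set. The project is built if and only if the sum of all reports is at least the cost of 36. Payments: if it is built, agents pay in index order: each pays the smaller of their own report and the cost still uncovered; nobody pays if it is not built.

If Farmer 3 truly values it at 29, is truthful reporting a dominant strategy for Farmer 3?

Consider the case where Farmer 1 reports 5, Farmer 2 reports 5 and Farmer 4 reports 15.
Truthful report 29: project built, pays 26, utility 29 - 26 = 3.
Report 15 instead: project built, pays 15, utility 29 - 15 = 14.
Since 14 > 3, reporting 15 is strictly better here, so truthful reporting is not dominant.

No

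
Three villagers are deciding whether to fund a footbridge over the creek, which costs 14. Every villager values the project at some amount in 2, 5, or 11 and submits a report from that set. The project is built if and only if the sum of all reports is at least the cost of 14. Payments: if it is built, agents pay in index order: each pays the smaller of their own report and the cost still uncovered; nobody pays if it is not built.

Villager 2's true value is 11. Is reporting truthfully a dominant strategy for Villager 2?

No

Consider the case where Villager 1 reports 2 and Villager 3 reports 11.
Truthful report 11: project built, pays 11, utility 11 - 11 = 0.
Report 2 instead: project built, pays 2, utility 11 - 2 = 9.
Since 9 > 0, reporting 2 is strictly better here, so truthful reporting is not dominant.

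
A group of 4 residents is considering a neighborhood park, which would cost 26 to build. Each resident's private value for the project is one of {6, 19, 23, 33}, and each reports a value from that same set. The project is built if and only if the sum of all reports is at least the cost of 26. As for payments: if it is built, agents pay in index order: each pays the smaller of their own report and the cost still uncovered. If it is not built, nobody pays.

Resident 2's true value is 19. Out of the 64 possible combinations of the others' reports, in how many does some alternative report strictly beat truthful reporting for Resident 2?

31

Others report (6, 6, 19): truth gives 0; report 6 gives 13 > 0. Violating.
Others report (6, 6, 23): truth gives 0; report 6 gives 13 > 0. Violating.
Others report (6, 6, 33): truth gives 0; report 6 gives 13 > 0. Violating.
Others report (6, 19, 6): truth gives 0; report 6 gives 13 > 0. Violating.
Others report (6, 6, 6): truth gives 0; no alternative beats it.
Others report (23, 6, 6): truth gives 16; no alternative beats it.
(Checking all 64 profiles: 31 have a profitable deviation, 33 do not.)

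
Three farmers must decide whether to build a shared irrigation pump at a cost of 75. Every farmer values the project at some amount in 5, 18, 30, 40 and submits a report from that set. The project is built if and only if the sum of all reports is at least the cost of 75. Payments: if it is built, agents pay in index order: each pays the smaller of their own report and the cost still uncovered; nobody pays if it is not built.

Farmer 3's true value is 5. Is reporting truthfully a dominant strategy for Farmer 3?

Yes

Check each profile of the others' reports and compare truth against every alternative report.
Others report (18, 40): truth gives 0, best alternative gives -12.
Others report (40, 18): truth gives 0, best alternative gives -12.
Others report (30, 30): truth gives 0, best alternative gives -10.
Others report (40, 40): truth gives 5, best alternative gives 5.
Others report (5, 5): truth gives 0, best alternative gives 0.
Others report (5, 18): truth gives 0, best alternative gives 0.
(Remaining 10 profiles checked similarly; truth is weakly best in each.)
In every case the truthful report is at least as good as any alternative, so it is a dominant strategy.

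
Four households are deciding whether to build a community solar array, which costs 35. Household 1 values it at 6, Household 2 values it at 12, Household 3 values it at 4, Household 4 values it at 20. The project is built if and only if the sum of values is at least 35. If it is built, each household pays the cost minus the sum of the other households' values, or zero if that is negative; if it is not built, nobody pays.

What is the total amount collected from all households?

18

Total value 42 ≥ cost 35, so it is built.
Household 1: others sum to 36; max(0, 35 - 36) = 0.
Household 2: others sum to 30; max(0, 35 - 30) = 5.
Household 3: others sum to 38; max(0, 35 - 38) = 0.
Household 4: others sum to 22; max(0, 35 - 22) = 13.
Total collected = 0 + 5 + 0 + 13 = 18.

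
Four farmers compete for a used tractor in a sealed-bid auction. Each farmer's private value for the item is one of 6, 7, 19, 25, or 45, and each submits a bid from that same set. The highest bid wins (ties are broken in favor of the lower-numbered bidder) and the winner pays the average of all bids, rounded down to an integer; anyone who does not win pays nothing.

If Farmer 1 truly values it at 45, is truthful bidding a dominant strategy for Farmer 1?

No

Consider the case where Farmer 2 bids 6, Farmer 3 bids 6 and Farmer 4 bids 6.
Truthful bid 45: wins, pays 15, utility 45 - 15 = 30.
Bid 6 instead: wins, pays 6, utility 45 - 6 = 39.
Since 39 > 30, bidding 6 is strictly better here, so truthful bidding is not dominant.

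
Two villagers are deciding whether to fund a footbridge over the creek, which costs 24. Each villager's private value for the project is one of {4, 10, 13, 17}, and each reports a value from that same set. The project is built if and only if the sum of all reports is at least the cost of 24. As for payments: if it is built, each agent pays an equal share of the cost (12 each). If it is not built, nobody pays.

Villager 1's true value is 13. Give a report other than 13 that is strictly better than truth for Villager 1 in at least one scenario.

Suppose Villager 2 reports 10.
Report 13: project not built, utility 0.
Report 17: project built, pays 12, utility 13 - 12 = 1.
So reporting 17 beats truth here (1 > 0).

17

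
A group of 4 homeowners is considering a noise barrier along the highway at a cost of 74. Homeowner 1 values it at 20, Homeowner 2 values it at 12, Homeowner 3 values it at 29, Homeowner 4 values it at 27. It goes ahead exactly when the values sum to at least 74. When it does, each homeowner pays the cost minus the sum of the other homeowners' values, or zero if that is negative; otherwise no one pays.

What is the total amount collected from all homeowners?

Total value 88 ≥ cost 74, so it is built.
Homeowner 1: others sum to 68; max(0, 74 - 68) = 6.
Homeowner 2: others sum to 76; max(0, 74 - 76) = 0.
Homeowner 3: others sum to 59; max(0, 74 - 59) = 15.
Homeowner 4: others sum to 61; max(0, 74 - 61) = 13.
Total collected = 6 + 0 + 15 + 13 = 34.

34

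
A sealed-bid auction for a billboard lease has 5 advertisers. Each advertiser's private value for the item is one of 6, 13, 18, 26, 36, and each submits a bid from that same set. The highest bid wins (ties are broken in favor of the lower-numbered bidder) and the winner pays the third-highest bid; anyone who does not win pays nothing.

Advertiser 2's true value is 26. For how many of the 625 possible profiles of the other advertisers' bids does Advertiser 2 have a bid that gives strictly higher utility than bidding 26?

Others bid (6, 6, 6, 36): truth gives 0; bid 36 gives 20 > 0. Violating.
Others bid (6, 6, 13, 36): truth gives 0; bid 36 gives 13 > 0. Violating.
Others bid (6, 6, 18, 36): truth gives 0; bid 36 gives 8 > 0. Violating.
Others bid (6, 6, 36, 6): truth gives 0; bid 36 gives 20 > 0. Violating.
Others bid (6, 6, 6, 6): truth gives 20; no alternative beats it.
Others bid (6, 6, 6, 13): truth gives 20; no alternative beats it.
(Checking all 625 profiles: 108 have a profitable deviation, 517 do not.)

108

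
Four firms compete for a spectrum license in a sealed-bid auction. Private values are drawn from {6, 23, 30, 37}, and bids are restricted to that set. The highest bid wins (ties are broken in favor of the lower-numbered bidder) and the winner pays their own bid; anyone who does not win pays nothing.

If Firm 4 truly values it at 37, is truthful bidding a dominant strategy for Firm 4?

Consider the case where Firm 1 bids 6, Firm 2 bids 6 and Firm 3 bids 6.
Truthful bid 37: wins, pays 37, utility 37 - 37 = 0.
Bid 23 instead: wins, pays 23, utility 37 - 23 = 14.
Since 14 > 0, bidding 23 is strictly better here, so truthful bidding is not dominant.

No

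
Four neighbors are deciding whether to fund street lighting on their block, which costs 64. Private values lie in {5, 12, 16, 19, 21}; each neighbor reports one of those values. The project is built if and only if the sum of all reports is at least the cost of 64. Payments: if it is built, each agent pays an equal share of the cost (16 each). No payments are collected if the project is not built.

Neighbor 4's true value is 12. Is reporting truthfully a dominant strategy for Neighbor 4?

No

Consider the case where Neighbor 1 reports 12, Neighbor 2 reports 19 and Neighbor 3 reports 21.
Truthful report 12: project built, pays 16, utility 12 - 16 = -4.
Report 5 instead: project not built, utility 0.
Since 0 > -4, reporting 5 is strictly better here, so truthful reporting is not dominant.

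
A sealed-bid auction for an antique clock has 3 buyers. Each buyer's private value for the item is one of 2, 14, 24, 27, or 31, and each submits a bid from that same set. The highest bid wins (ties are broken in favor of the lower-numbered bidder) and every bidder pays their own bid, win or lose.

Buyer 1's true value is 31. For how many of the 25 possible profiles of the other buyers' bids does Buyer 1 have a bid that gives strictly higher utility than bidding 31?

16

Others bid (2, 2): truth gives 0; bid 2 gives 29 > 0. Violating.
Others bid (2, 14): truth gives 0; bid 14 gives 17 > 0. Violating.
Others bid (2, 24): truth gives 0; bid 24 gives 7 > 0. Violating.
Others bid (2, 27): truth gives 0; bid 27 gives 4 > 0. Violating.
Others bid (2, 31): truth gives 0; no alternative beats it.
Others bid (14, 31): truth gives 0; no alternative beats it.
(Checking all 25 profiles: 16 have a profitable deviation, 9 do not.)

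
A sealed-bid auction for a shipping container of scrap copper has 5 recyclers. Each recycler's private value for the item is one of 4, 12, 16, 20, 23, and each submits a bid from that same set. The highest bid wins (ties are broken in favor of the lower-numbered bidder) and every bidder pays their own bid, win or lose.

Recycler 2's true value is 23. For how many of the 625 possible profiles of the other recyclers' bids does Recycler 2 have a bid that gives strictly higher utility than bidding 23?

Others bid (4, 4, 4, 4): truth gives 0; bid 12 gives 11 > 0. Violating.
Others bid (4, 4, 4, 12): truth gives 0; bid 12 gives 11 > 0. Violating.
Others bid (4, 4, 4, 16): truth gives 0; bid 16 gives 7 > 0. Violating.
Others bid (4, 4, 4, 20): truth gives 0; bid 20 gives 3 > 0. Violating.
Others bid (4, 4, 4, 23): truth gives 0; no alternative beats it.
Others bid (4, 4, 12, 23): truth gives 0; no alternative beats it.
(Checking all 625 profiles: 317 have a profitable deviation, 308 do not.)

317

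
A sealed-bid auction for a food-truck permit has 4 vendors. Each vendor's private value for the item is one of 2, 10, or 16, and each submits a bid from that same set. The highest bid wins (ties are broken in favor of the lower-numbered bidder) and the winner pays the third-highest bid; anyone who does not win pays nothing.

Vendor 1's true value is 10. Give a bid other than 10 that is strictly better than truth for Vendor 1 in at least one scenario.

16

Suppose Vendor 2 bids 2, Vendor 3 bids 2 and Vendor 4 bids 16.
Bid 10: loses, pays 0, utility 0.
Bid 16: wins, pays 2, utility 10 - 2 = 8.
So bidding 16 beats truth here (8 > 0).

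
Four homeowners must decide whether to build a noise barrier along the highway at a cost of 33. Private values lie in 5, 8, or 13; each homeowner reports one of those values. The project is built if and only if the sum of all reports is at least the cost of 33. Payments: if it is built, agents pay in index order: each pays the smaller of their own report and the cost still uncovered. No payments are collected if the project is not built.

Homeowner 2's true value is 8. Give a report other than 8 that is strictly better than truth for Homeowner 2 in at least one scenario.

Suppose Homeowner 1 reports 5, Homeowner 3 reports 13 and Homeowner 4 reports 13.
Report 8: project built, pays 8, utility 8 - 8 = 0.
Report 5: project built, pays 5, utility 8 - 5 = 3.
So reporting 5 beats truth here (3 > 0).

5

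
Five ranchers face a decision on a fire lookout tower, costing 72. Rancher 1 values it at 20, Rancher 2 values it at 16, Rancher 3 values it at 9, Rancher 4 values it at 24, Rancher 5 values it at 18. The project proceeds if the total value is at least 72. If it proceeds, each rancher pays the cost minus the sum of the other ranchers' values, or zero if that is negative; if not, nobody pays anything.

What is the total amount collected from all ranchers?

18

Total value 87 ≥ cost 72, so it is built.
Rancher 1: others sum to 67; max(0, 72 - 67) = 5.
Rancher 2: others sum to 71; max(0, 72 - 71) = 1.
Rancher 3: others sum to 78; max(0, 72 - 78) = 0.
Rancher 4: others sum to 63; max(0, 72 - 63) = 9.
Rancher 5: others sum to 69; max(0, 72 - 69) = 3.
Total collected = 5 + 1 + 0 + 9 + 3 = 18.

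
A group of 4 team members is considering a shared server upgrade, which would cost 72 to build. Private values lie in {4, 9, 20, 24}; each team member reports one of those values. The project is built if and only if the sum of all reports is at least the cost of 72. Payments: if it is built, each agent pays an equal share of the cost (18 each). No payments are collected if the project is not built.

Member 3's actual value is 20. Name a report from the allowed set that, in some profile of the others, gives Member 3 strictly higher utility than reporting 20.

24

Suppose Member 1 reports 4, Member 2 reports 20 and Member 4 reports 24.
Report 20: project not built, utility 0.
Report 24: project built, pays 18, utility 20 - 18 = 2.
So reporting 24 beats truth here (2 > 0).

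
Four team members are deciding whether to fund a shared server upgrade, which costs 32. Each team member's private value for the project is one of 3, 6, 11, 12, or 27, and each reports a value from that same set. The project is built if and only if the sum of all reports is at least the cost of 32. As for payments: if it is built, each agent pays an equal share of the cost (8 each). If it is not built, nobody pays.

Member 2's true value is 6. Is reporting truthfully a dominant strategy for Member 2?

No

Consider the case where Member 1 reports 3, Member 3 reports 11 and Member 4 reports 12.
Truthful report 6: project built, pays 8, utility 6 - 8 = -2.
Report 3 instead: project not built, utility 0.
Since 0 > -2, reporting 3 is strictly better here, so truthful reporting is not dominant.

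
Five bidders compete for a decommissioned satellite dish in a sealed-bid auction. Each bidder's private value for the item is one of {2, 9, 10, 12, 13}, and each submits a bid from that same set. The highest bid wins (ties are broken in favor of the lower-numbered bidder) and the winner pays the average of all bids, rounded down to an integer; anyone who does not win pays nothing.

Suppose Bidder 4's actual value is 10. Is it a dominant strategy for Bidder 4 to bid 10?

No

Consider the case where Bidder 1 bids 2, Bidder 2 bids 2, Bidder 3 bids 2 and Bidder 5 bids 9.
Truthful bid 10: wins, pays 5, utility 10 - 5 = 5.
Bid 9 instead: wins, pays 4, utility 10 - 4 = 6.
Since 6 > 5, bidding 9 is strictly better here, so truthful bidding is not dominant.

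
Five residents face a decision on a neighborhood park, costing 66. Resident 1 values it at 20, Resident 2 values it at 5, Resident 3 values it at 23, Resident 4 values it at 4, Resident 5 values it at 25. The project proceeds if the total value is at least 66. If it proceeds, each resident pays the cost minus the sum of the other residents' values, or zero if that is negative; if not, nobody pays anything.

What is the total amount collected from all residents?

35

Total value 77 ≥ cost 66, so it is built.
Resident 1: others sum to 57; max(0, 66 - 57) = 9.
Resident 2: others sum to 72; max(0, 66 - 72) = 0.
Resident 3: others sum to 54; max(0, 66 - 54) = 12.
Resident 4: others sum to 73; max(0, 66 - 73) = 0.
Resident 5: others sum to 52; max(0, 66 - 52) = 14.
Total collected = 9 + 0 + 12 + 0 + 14 = 35.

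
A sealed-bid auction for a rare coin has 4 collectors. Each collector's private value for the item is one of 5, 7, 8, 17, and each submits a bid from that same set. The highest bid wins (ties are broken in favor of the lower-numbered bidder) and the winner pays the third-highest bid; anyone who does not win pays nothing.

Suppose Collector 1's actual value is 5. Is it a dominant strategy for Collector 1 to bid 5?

Yes

Check each profile of the others' bids and compare truth against every alternative bid.
Others bid (5, 7, 7): truth gives 0, best alternative gives -2.
Others bid (7, 5, 7): truth gives 0, best alternative gives -2.
Others bid (7, 7, 5): truth gives 0, best alternative gives -2.
Others bid (7, 7, 7): truth gives 0, best alternative gives -2.
Others bid (5, 5, 5): truth gives 0, best alternative gives 0.
Others bid (5, 5, 7): truth gives 0, best alternative gives 0.
(Remaining 58 profiles checked similarly; truth is weakly best in each.)
In every case the truthful bid is at least as good as any alternative, so it is a dominant strategy.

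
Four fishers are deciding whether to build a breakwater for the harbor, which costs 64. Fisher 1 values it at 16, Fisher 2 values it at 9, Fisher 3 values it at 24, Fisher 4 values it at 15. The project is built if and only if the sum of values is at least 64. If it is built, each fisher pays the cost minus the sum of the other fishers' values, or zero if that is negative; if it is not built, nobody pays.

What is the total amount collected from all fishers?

Total value 64 ≥ cost 64, so it is built.
Fisher 1: others sum to 48; max(0, 64 - 48) = 16.
Fisher 2: others sum to 55; max(0, 64 - 55) = 9.
Fisher 3: others sum to 40; max(0, 64 - 40) = 24.
Fisher 4: others sum to 49; max(0, 64 - 49) = 15.
Total collected = 16 + 9 + 24 + 15 = 64.

64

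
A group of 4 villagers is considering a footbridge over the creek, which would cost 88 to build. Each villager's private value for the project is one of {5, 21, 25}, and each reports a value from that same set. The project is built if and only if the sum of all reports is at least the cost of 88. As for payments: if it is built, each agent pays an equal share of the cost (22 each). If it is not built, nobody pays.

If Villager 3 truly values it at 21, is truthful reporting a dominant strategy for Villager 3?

No

Consider the case where Villager 1 reports 21, Villager 2 reports 21 and Villager 4 reports 25.
Truthful report 21: project built, pays 22, utility 21 - 22 = -1.
Report 5 instead: project not built, utility 0.
Since 0 > -1, reporting 5 is strictly better here, so truthful reporting is not dominant.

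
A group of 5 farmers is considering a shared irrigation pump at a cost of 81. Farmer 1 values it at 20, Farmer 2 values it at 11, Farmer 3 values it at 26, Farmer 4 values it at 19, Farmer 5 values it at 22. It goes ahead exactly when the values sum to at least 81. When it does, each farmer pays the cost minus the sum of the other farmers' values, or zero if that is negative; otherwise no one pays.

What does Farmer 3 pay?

9

Total value 98 ≥ cost 81, so the project is built.
The other farmers' values sum to 72.
Cost minus that sum is 81 - 72 = 9.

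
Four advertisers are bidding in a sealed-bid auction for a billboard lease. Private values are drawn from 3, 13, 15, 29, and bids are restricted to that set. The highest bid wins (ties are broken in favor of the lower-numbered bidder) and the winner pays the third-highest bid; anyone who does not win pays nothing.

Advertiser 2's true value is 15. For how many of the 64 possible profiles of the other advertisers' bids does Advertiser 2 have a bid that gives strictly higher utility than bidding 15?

Others bid (3, 3, 29): truth gives 0; bid 29 gives 12 > 0. Violating.
Others bid (3, 13, 29): truth gives 0; bid 29 gives 2 > 0. Violating.
Others bid (3, 29, 3): truth gives 0; bid 29 gives 12 > 0. Violating.
Others bid (3, 29, 13): truth gives 0; bid 29 gives 2 > 0. Violating.
Others bid (3, 3, 3): truth gives 12; no alternative beats it.
Others bid (3, 3, 13): truth gives 12; no alternative beats it.
(Checking all 64 profiles: 12 have a profitable deviation, 52 do not.)

12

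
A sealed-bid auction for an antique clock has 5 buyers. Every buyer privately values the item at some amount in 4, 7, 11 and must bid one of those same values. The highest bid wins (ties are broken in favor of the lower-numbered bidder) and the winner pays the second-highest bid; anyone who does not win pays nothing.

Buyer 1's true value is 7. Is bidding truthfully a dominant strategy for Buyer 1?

Check each profile of the others' bids and compare truth against every alternative bid.
Others bid (4, 4, 4, 4): truth gives 3, best alternative gives 3.
Others bid (4, 4, 4, 7): truth gives 0, best alternative gives 0.
Others bid (4, 4, 4, 11): truth gives 0, best alternative gives 0.
Others bid (4, 4, 7, 4): truth gives 0, best alternative gives 0.
Others bid (4, 4, 7, 7): truth gives 0, best alternative gives 0.
Others bid (4, 4, 7, 11): truth gives 0, best alternative gives 0.
(Remaining 75 profiles checked similarly; truth is weakly best in each.)
In every case the truthful bid is at least as good as any alternative, so it is a dominant strategy.

Yes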